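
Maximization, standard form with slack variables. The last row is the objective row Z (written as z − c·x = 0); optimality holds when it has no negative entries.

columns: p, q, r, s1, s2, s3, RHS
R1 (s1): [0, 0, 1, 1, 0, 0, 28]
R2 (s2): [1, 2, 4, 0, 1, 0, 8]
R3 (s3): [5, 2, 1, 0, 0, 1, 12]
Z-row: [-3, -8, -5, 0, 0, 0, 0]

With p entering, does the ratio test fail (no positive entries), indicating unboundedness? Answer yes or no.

no

Column p has positive entries in row(s) 2, 3, so the ratio test bounds it — not unbounded.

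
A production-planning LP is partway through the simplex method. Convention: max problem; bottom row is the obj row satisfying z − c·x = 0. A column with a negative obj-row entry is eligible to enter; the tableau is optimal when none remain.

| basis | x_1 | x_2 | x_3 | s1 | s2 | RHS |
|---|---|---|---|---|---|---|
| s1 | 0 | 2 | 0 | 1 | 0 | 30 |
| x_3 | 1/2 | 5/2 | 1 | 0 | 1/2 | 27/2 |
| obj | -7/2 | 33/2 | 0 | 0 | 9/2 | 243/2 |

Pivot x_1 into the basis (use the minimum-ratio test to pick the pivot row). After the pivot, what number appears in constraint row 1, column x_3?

Ratio test on column x_1 — row 1: entry 0 ≤ 0; row 2: (27/2)/(1/2) = 27. Minimum is 27 at row 2 (x_3 leaves); pivot element 1/2.
Divide row 2 by 1/2; eliminate column x_1 from the other rows.
Row 1 update in column x_3: 0 − 0·2 = 0.

0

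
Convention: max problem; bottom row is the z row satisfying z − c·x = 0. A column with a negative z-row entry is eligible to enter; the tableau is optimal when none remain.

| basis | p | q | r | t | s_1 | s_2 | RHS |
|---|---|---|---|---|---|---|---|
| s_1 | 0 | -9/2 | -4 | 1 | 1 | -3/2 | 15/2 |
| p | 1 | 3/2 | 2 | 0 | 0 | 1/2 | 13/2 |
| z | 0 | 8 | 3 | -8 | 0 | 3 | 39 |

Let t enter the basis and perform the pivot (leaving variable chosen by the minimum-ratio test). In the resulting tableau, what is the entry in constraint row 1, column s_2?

Ratio test on column t — row 1: (15/2)/1 = 15/2; row 2: entry 0 ≤ 0. Minimum is 15/2 at row 1 (s_1 leaves); pivot element 1.
Divide row 1 by 1; eliminate column t from the other rows.
In the new row 1, the s_2 entry is the old entry divided by the pivot: (-3/2)/1 = -3/2.

-3/2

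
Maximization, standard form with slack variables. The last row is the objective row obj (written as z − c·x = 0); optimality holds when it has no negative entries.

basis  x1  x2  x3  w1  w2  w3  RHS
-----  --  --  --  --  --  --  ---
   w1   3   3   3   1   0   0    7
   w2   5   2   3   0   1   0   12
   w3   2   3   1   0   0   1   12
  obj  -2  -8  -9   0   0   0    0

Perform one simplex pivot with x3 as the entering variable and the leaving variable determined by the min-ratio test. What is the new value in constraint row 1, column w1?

1/3

Ratio test on column x3 — row 1: 7/3 = 7/3; row 2: 12/3 = 4; row 3: 12/1 = 12. Minimum is 7/3 at row 1 (w1 leaves); pivot element 3.
Divide row 1 by 3; eliminate column x3 from the other rows.
In the new row 1, the w1 entry is the old entry divided by the pivot: 1/3 = 1/3.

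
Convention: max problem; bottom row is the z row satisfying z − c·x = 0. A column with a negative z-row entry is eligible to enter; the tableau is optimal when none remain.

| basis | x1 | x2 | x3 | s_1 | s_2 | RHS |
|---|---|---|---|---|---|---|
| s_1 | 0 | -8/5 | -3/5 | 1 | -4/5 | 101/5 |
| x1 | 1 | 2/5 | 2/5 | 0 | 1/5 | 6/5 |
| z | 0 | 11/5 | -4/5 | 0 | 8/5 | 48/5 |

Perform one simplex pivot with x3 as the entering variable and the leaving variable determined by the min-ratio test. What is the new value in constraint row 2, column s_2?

Ratio test on column x3 — row 1: entry -3/5 ≤ 0; row 2: (6/5)/(2/5) = 3. Minimum is 3 at row 2 (x1 leaves); pivot element 2/5.
Divide row 2 by 2/5; eliminate column x3 from the other rows.
In the new row 2, the s_2 entry is the old entry divided by the pivot: (1/5)/(2/5) = 1/2.

1/2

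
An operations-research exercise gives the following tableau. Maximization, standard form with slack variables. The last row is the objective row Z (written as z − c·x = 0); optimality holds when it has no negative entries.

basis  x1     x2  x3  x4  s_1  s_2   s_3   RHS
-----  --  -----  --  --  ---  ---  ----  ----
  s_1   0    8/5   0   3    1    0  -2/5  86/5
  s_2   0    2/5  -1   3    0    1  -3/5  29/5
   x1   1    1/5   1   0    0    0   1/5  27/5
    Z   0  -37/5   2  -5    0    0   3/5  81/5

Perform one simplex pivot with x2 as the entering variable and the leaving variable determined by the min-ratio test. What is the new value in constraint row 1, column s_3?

Ratio test on column x2 — row 1: (86/5)/(8/5) = 43/4; row 2: (29/5)/(2/5) = 29/2; row 3: (27/5)/(1/5) = 27. Minimum is 43/4 at row 1 (s_1 leaves); pivot element 8/5.
Divide row 1 by 8/5; eliminate column x2 from the other rows.
In the new row 1, the s_3 entry is the old entry divided by the pivot: (-2/5)/(8/5) = -1/4.

-1/4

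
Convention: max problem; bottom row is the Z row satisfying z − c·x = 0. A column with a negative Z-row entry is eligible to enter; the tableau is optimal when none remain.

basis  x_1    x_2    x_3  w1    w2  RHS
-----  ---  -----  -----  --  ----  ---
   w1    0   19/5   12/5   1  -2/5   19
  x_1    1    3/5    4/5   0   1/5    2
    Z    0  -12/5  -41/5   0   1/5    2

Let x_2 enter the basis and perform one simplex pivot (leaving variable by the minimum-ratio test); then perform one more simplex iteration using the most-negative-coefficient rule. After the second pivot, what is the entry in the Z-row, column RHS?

45/2

Ratio test on column x_2 — row 1: 19/(19/5) = 5; row 2: 2/(3/5) = 10/3. Minimum is 10/3 at row 2 (x_1 leaves); pivot element 3/5.
Divide row 2 by 3/5; eliminate column x_2 from the other rows.
Second iteration: most negative Z-row entry is -5 in column x_3, so x_3 enters.
Ratio test on column x_3 — row 1: entry -8/3 ≤ 0; row 2: (10/3)/(4/3) = 5/2. Minimum is 5/2 at row 2 (x_2 leaves); pivot element 4/3.
Divide row 2 by 4/3; eliminate column x_3 from the other rows.
After both pivots, the entry at the Z-row, column RHS is 45/2.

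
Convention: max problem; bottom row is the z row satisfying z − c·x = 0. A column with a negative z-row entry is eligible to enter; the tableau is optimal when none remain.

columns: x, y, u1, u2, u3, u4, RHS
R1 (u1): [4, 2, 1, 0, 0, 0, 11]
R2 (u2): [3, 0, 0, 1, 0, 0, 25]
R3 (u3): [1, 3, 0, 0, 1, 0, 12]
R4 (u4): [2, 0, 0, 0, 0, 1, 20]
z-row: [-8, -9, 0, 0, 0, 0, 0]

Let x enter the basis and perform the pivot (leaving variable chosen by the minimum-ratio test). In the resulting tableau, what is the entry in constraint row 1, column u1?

Ratio test on column x — row 1: 11/4 = 11/4; row 2: 25/3 = 25/3; row 3: 12/1 = 12; row 4: 20/2 = 10. Minimum is 11/4 at row 1 (u1 leaves); pivot element 4.
Divide row 1 by 4; eliminate column x from the other rows.
In the new row 1, the u1 entry is the old entry divided by the pivot: 1/4 = 1/4.

1/4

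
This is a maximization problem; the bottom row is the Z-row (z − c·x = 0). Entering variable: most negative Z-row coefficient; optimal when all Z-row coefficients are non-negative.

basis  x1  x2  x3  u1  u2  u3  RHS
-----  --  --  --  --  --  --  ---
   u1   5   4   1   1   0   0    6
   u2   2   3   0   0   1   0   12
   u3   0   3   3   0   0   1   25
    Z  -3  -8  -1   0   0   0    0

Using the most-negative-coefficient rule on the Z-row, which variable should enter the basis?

x2

Negative Z-row entries: x1: -3, x2: -8, x3: -1.
The most negative is -8 in column x2, so x2 enters.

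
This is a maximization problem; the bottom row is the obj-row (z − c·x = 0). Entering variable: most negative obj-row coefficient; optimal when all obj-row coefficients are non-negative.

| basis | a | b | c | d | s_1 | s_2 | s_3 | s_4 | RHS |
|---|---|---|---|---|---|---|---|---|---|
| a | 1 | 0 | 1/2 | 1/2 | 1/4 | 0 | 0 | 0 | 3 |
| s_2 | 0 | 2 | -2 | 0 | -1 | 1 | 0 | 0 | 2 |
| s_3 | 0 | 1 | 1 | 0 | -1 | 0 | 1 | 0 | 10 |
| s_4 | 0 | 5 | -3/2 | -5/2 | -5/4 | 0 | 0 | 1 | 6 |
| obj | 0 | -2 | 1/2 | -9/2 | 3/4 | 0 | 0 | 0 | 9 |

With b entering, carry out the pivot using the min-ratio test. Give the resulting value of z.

Ratio test on column b — row 1: entry 0 ≤ 0; row 2: 2/2 = 1; row 3: 10/1 = 10; row 4: 6/5 = 6/5. Minimum is 1 at row 2 (s_2 leaves); pivot element 2.
Pivot on row 2; the obj-row RHS becomes 9 − (-2)·1 = 11.

11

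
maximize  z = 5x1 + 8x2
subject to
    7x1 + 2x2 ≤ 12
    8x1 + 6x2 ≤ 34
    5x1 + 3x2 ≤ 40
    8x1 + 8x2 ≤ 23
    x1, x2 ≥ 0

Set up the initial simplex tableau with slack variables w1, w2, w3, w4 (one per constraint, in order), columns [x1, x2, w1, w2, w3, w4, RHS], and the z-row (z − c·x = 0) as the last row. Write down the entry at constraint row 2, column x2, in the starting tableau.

Constraint 2 has coefficient 6 on x2.

6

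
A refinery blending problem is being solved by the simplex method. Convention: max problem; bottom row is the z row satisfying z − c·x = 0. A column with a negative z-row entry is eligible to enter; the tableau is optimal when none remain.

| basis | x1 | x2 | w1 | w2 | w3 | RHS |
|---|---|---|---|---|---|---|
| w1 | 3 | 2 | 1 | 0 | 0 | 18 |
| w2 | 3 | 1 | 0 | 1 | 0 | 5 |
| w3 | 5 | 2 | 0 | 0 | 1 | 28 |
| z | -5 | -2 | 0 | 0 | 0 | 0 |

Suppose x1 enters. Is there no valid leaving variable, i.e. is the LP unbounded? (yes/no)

no

Column x1 has positive entries in row(s) 1, 2, 3, so the ratio test bounds it — not unbounded.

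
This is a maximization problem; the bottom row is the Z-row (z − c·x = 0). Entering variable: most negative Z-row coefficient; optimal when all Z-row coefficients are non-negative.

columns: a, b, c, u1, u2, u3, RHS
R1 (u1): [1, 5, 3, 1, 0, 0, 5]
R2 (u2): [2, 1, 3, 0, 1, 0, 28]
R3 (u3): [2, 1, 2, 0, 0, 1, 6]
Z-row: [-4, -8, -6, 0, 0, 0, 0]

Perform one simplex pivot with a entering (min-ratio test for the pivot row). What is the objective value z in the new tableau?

Ratio test on column a — row 1: 5/1 = 5; row 2: 28/2 = 14; row 3: 6/2 = 3. Minimum is 3 at row 3 (u3 leaves); pivot element 2.
Pivot on row 3; the Z-row RHS becomes 0 − (-4)·3 = 12.

12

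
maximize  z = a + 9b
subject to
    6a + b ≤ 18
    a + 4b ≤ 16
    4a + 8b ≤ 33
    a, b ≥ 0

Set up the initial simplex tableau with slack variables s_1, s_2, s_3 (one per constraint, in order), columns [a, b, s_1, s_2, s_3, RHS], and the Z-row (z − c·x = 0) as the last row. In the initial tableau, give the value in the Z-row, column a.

The Z-row carries the negated objective coefficients: the a entry is -1.

-1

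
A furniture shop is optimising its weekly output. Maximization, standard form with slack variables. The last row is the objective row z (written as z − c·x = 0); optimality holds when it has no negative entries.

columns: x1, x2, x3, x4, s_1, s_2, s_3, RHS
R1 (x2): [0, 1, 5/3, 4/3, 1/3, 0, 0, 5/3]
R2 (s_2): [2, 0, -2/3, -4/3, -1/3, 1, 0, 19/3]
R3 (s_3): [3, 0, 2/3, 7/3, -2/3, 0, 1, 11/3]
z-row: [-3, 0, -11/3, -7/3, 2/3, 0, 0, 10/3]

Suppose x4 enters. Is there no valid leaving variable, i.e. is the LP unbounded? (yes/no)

Column x4 has positive entries in row(s) 1, 3, so the ratio test bounds it — not unbounded.

no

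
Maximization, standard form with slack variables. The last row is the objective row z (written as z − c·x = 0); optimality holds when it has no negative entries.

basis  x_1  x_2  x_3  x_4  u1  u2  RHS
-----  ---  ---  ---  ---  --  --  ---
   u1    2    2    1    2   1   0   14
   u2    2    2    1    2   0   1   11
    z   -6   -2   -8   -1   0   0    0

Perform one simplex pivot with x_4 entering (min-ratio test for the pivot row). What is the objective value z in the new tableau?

Ratio test on column x_4 — row 1: 14/2 = 7; row 2: 11/2 = 11/2. Minimum is 11/2 at row 2 (u2 leaves); pivot element 2.
Pivot on row 2; the z-row RHS becomes 0 − (-1)·(11/2) = 11/2.

11/2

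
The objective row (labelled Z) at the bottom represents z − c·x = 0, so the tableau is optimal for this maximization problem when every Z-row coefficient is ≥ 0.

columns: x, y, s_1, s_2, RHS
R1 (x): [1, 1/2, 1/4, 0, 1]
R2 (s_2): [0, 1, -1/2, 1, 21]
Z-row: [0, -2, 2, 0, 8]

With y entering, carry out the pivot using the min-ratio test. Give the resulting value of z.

Ratio test on column y — row 1: 1/(1/2) = 2; row 2: 21/1 = 21. Minimum is 2 at row 1 (x leaves); pivot element 1/2.
Pivot on row 1; the Z-row RHS becomes 8 − (-2)·2 = 12.

12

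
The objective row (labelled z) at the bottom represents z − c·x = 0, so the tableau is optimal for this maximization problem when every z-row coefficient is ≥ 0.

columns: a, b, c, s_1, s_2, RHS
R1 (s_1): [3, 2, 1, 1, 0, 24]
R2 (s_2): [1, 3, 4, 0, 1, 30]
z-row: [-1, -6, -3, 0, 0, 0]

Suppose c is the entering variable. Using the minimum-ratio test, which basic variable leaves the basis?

Column c entries and ratios — s_1: 24/1 = 24; s_2: 30/4 = 15/2.
Smallest ratio is 15/2 in the row of s_2, so s_2 leaves.

s_2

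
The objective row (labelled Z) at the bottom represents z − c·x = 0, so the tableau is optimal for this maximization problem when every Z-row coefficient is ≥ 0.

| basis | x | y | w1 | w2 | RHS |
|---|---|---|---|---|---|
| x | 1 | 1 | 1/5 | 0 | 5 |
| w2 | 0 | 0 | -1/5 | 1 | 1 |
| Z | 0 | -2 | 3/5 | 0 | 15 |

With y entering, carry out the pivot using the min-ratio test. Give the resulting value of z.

25

Ratio test on column y — row 1: 5/1 = 5; row 2: entry 0 ≤ 0. Minimum is 5 at row 1 (x leaves); pivot element 1.
Pivot on row 1; the Z-row RHS becomes 15 − (-2)·5 = 25.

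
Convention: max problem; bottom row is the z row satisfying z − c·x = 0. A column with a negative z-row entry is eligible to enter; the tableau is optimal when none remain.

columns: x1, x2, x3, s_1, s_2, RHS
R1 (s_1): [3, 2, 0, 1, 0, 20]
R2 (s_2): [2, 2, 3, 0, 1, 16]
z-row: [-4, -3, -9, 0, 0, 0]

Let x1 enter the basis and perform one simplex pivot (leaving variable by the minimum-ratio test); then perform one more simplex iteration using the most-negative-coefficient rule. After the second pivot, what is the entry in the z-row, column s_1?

-2/3

Ratio test on column x1 — row 1: 20/3 = 20/3; row 2: 16/2 = 8. Minimum is 20/3 at row 1 (s_1 leaves); pivot element 3.
Divide row 1 by 3; eliminate column x1 from the other rows.
Second iteration: most negative z-row entry is -9 in column x3, so x3 enters.
Ratio test on column x3 — row 1: entry 0 ≤ 0; row 2: (8/3)/3 = 8/9. Minimum is 8/9 at row 2 (s_2 leaves); pivot element 3.
Divide row 2 by 3; eliminate column x3 from the other rows.
After both pivots, the entry at the z-row, column s_1 is -2/3.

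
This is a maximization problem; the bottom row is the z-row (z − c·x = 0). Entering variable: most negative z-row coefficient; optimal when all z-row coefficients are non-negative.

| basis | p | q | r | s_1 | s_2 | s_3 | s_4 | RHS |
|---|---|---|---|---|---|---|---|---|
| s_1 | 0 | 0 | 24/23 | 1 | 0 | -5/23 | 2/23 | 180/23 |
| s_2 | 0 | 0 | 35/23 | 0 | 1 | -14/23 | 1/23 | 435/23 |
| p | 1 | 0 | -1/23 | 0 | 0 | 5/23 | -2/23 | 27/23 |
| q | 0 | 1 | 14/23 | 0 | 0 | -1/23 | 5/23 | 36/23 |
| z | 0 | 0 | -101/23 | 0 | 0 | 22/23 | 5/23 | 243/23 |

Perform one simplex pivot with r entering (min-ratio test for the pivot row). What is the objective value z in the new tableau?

153/7

Ratio test on column r — row 1: (180/23)/(24/23) = 15/2; row 2: (435/23)/(35/23) = 87/7; row 3: entry -1/23 ≤ 0; row 4: (36/23)/(14/23) = 18/7. Minimum is 18/7 at row 4 (q leaves); pivot element 14/23.
Pivot on row 4; the z-row RHS becomes 243/23 − (-101/23)·(18/7) = 153/7.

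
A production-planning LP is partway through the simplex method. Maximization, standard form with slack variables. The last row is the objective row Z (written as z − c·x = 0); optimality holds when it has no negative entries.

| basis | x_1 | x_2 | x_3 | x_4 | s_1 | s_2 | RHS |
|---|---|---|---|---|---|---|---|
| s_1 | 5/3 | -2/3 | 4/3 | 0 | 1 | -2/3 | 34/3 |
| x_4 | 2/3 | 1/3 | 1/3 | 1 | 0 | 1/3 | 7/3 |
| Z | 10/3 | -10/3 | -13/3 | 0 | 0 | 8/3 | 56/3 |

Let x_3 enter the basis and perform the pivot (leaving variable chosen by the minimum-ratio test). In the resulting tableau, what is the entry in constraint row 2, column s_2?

1

Ratio test on column x_3 — row 1: (34/3)/(4/3) = 17/2; row 2: (7/3)/(1/3) = 7. Minimum is 7 at row 2 (x_4 leaves); pivot element 1/3.
Divide row 2 by 1/3; eliminate column x_3 from the other rows.
In the new row 2, the s_2 entry is the old entry divided by the pivot: (1/3)/(1/3) = 1.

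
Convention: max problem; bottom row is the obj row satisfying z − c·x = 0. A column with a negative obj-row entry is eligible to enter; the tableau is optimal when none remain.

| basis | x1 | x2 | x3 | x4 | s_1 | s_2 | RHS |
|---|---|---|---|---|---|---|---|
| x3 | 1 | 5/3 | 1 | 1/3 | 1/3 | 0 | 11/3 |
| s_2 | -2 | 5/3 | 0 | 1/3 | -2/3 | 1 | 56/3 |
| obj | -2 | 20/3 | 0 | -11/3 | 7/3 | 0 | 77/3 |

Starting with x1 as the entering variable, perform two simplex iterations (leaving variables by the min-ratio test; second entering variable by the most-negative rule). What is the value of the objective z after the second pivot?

66

Ratio test on column x1 — row 1: (11/3)/1 = 11/3; row 2: entry -2 ≤ 0. Minimum is 11/3 at row 1 (x3 leaves); pivot element 1.
Pivot on row 1; the obj-row RHS becomes 77/3 − (-2)·(11/3) = 33.
Next entering variable (most negative obj-row entry -3): x4.
Ratio test on column x4 — row 1: (11/3)/(1/3) = 11; row 2: 26/1 = 26. Minimum is 11 at row 1 (x1 leaves); pivot element 1/3.
After the second pivot the obj-row RHS is 33 − (-3)·11 = 66.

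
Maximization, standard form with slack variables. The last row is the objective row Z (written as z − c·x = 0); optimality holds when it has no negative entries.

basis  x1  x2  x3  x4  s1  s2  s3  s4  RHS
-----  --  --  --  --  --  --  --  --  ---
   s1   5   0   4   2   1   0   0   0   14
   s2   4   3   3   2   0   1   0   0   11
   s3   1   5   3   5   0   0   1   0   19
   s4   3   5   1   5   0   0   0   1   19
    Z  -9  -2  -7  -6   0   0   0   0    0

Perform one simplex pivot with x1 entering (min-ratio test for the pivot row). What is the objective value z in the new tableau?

99/4

Ratio test on column x1 — row 1: 14/5 = 14/5; row 2: 11/4 = 11/4; row 3: 19/1 = 19; row 4: 19/3 = 19/3. Minimum is 11/4 at row 2 (s2 leaves); pivot element 4.
Pivot on row 2; the Z-row RHS becomes 0 − (-9)·(11/4) = 99/4.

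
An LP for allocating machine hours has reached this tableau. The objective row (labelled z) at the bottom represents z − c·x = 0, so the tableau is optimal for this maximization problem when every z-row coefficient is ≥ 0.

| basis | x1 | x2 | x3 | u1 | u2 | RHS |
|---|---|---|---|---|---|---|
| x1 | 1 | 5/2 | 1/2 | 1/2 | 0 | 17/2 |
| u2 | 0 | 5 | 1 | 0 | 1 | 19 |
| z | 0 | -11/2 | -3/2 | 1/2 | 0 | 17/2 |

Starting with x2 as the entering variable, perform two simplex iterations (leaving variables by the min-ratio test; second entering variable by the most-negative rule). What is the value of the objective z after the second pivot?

34

Ratio test on column x2 — row 1: (17/2)/(5/2) = 17/5; row 2: 19/5 = 19/5. Minimum is 17/5 at row 1 (x1 leaves); pivot element 5/2.
Pivot on row 1; the z-row RHS becomes 17/2 − (-11/2)·(17/5) = 136/5.
Next entering variable (most negative z-row entry -2/5): x3.
Ratio test on column x3 — row 1: (17/5)/(1/5) = 17; row 2: entry 0 ≤ 0. Minimum is 17 at row 1 (x2 leaves); pivot element 1/5.
After the second pivot the z-row RHS is 136/5 − (-2/5)·17 = 34.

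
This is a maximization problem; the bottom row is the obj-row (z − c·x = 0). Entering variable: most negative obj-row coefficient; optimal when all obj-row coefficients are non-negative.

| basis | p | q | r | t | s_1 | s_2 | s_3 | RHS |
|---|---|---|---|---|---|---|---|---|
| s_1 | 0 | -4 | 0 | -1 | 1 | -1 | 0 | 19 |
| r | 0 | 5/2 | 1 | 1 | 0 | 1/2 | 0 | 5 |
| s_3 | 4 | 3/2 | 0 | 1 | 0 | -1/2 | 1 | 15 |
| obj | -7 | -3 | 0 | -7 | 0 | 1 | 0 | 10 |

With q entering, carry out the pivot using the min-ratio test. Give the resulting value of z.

16

Ratio test on column q — row 1: entry -4 ≤ 0; row 2: 5/(5/2) = 2; row 3: 15/(3/2) = 10. Minimum is 2 at row 2 (r leaves); pivot element 5/2.
Pivot on row 2; the obj-row RHS becomes 10 − (-3)·2 = 16.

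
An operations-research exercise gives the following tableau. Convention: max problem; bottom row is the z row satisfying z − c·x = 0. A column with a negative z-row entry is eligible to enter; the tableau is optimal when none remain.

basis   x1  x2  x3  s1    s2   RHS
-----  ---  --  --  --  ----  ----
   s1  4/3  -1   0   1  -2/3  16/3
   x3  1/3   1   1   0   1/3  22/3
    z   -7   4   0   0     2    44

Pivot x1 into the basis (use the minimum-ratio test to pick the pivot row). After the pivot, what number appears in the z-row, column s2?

Ratio test on column x1 — row 1: (16/3)/(4/3) = 4; row 2: (22/3)/(1/3) = 22. Minimum is 4 at row 1 (s1 leaves); pivot element 4/3.
Divide row 1 by 4/3; eliminate column x1 from the other rows.
z-row update in column s2: 2 − (-7)·(-1/2) = -3/2.

-3/2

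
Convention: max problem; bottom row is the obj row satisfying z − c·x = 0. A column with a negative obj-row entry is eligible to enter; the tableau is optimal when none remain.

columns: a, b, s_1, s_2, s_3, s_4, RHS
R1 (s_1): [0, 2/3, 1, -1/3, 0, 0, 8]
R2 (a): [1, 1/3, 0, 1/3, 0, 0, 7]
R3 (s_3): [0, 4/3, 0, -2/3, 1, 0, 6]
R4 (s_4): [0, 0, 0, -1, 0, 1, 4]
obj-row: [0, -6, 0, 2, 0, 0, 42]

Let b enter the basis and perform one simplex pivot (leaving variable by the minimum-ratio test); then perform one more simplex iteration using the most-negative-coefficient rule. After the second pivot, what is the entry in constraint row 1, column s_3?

Ratio test on column b — row 1: 8/(2/3) = 12; row 2: 7/(1/3) = 21; row 3: 6/(4/3) = 9/2; row 4: entry 0 ≤ 0. Minimum is 9/2 at row 3 (s_3 leaves); pivot element 4/3.
Divide row 3 by 4/3; eliminate column b from the other rows.
Second iteration: most negative obj-row entry is -1 in column s_2, so s_2 enters.
Ratio test on column s_2 — row 1: entry 0 ≤ 0; row 2: (11/2)/(1/2) = 11; row 3: entry -1/2 ≤ 0; row 4: entry -1 ≤ 0. Minimum is 11 at row 2 (a leaves); pivot element 1/2.
Divide row 2 by 1/2; eliminate column s_2 from the other rows.
After both pivots, the entry at constraint row 1, column s_3 is -1/2.

-1/2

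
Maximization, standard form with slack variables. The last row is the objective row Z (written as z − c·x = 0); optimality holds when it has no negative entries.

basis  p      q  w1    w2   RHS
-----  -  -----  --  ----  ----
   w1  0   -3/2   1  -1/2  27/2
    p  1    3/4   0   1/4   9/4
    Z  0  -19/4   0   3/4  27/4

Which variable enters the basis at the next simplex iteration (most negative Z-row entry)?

Negative Z-row entries: q: -19/4.
The most negative is -19/4 in column q, so q enters.

q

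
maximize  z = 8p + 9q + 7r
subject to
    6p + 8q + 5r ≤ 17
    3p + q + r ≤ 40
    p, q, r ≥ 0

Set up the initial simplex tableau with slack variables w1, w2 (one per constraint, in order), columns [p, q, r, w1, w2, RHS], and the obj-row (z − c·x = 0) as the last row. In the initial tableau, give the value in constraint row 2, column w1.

0

Slack w1 belongs to constraint 1; its column is the unit vector e_1, so the entry in row 2 is 0.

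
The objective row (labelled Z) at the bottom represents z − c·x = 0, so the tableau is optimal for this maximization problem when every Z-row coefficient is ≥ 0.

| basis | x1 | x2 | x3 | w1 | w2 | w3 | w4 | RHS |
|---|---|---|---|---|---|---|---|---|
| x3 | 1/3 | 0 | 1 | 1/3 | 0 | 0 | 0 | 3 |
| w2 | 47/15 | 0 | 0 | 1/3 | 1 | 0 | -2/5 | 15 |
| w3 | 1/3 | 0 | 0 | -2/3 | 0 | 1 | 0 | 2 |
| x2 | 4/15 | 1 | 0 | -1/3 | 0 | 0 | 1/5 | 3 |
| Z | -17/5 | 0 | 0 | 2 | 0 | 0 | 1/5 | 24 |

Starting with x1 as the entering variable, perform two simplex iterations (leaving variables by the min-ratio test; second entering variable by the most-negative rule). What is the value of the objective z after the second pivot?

42

Ratio test on column x1 — row 1: 3/(1/3) = 9; row 2: 15/(47/15) = 225/47; row 3: 2/(1/3) = 6; row 4: 3/(4/15) = 45/4. Minimum is 225/47 at row 2 (w2 leaves); pivot element 47/15.
Pivot on row 2; the Z-row RHS becomes 24 − (-17/5)·(225/47) = 1893/47.
Next entering variable (most negative Z-row entry -11/47): w4.
Ratio test on column w4 — row 1: (66/47)/(2/47) = 33; row 2: entry -6/47 ≤ 0; row 3: (19/47)/(2/47) = 19/2; row 4: (81/47)/(11/47) = 81/11. Minimum is 81/11 at row 4 (x2 leaves); pivot element 11/47.
After the second pivot the Z-row RHS is 1893/47 − (-11/47)·(81/11) = 42.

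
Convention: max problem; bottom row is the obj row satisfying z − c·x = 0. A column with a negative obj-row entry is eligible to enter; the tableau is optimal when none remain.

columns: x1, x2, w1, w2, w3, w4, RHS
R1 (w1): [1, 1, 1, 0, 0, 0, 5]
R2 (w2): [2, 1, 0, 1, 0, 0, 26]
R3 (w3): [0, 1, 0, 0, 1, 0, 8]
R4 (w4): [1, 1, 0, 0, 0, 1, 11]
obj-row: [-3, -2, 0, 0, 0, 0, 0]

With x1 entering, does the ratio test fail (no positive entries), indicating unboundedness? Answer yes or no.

Column x1 has positive entries in row(s) 1, 2, 4, so the ratio test bounds it — not unbounded.

no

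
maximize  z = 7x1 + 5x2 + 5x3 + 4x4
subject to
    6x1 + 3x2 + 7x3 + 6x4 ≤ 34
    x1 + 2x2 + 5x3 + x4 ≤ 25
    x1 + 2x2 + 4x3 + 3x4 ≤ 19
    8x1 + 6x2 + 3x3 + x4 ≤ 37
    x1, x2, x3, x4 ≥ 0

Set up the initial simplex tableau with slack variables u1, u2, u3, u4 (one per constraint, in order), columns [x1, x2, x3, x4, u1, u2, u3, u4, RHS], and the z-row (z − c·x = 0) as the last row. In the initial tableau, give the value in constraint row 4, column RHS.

37

The RHS of constraint 4 is b_4 = 37.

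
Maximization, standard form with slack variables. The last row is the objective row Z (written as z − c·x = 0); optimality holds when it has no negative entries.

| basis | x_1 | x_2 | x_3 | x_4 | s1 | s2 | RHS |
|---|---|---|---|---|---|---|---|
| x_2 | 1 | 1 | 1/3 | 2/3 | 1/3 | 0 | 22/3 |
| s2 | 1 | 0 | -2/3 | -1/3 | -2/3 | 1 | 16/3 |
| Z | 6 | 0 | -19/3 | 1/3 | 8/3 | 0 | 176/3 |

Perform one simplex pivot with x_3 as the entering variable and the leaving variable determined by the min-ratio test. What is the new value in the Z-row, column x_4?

13

Ratio test on column x_3 — row 1: (22/3)/(1/3) = 22; row 2: entry -2/3 ≤ 0. Minimum is 22 at row 1 (x_2 leaves); pivot element 1/3.
Divide row 1 by 1/3; eliminate column x_3 from the other rows.
Z-row update in column x_4: 1/3 − (-19/3)·2 = 13.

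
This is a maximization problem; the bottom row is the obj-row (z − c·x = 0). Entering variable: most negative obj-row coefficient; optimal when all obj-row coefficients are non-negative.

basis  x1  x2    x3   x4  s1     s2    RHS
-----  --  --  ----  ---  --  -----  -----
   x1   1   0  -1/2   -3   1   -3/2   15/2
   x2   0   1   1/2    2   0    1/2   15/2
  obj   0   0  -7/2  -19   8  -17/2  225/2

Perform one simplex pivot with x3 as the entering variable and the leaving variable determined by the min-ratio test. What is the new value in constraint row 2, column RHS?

Ratio test on column x3 — row 1: entry -1/2 ≤ 0; row 2: (15/2)/(1/2) = 15. Minimum is 15 at row 2 (x2 leaves); pivot element 1/2.
Divide row 2 by 1/2; eliminate column x3 from the other rows.
In the new row 2, the RHS entry is the old entry divided by the pivot: (15/2)/(1/2) = 15.

15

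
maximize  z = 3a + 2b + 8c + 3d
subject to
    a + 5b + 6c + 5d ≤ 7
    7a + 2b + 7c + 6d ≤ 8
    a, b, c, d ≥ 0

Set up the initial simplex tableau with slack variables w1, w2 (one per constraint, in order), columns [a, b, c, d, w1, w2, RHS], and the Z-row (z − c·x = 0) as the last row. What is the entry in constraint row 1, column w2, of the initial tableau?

Slack w2 belongs to constraint 2; its column is the unit vector e_2, so the entry in row 1 is 0.

0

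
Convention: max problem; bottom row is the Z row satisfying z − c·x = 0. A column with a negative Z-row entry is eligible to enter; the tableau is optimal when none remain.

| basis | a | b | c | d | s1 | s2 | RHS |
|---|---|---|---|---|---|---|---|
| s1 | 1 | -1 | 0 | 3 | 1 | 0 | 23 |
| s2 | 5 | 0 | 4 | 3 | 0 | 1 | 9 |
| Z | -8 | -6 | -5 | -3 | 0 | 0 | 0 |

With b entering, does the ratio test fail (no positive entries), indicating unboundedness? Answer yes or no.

yes

Every constraint-row entry in column b is ≤ 0, so increasing b is unbounded.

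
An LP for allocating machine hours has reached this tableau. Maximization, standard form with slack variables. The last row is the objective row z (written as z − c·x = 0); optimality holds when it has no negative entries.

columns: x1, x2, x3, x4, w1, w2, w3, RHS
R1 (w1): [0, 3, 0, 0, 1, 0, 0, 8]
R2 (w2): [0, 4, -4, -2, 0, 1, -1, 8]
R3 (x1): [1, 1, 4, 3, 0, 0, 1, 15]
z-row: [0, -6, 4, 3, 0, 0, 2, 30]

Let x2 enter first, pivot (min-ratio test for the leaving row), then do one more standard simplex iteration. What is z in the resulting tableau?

Ratio test on column x2 — row 1: 8/3 = 8/3; row 2: 8/4 = 2; row 3: 15/1 = 15. Minimum is 2 at row 2 (w2 leaves); pivot element 4.
Pivot on row 2; the z-row RHS becomes 30 − (-6)·2 = 42.
Next entering variable (most negative z-row entry -2): x3.
Ratio test on column x3 — row 1: 2/3 = 2/3; row 2: entry -1 ≤ 0; row 3: 13/5 = 13/5. Minimum is 2/3 at row 1 (w1 leaves); pivot element 3.
After the second pivot the z-row RHS is 42 − (-2)·(2/3) = 130/3.

130/3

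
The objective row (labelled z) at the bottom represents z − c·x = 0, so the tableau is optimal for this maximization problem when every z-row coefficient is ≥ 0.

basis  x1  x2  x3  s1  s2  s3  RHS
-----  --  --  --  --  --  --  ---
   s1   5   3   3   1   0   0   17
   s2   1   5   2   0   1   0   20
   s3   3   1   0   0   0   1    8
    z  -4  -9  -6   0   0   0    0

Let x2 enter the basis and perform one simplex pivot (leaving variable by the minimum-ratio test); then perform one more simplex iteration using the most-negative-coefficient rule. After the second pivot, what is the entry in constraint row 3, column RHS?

46/9

Ratio test on column x2 — row 1: 17/3 = 17/3; row 2: 20/5 = 4; row 3: 8/1 = 8. Minimum is 4 at row 2 (s2 leaves); pivot element 5.
Divide row 2 by 5; eliminate column x2 from the other rows.
Second iteration: most negative z-row entry is -12/5 in column x3, so x3 enters.
Ratio test on column x3 — row 1: 5/(9/5) = 25/9; row 2: 4/(2/5) = 10; row 3: entry -2/5 ≤ 0. Minimum is 25/9 at row 1 (s1 leaves); pivot element 9/5.
Divide row 1 by 9/5; eliminate column x3 from the other rows.
After both pivots, the entry at constraint row 3, column RHS is 46/9.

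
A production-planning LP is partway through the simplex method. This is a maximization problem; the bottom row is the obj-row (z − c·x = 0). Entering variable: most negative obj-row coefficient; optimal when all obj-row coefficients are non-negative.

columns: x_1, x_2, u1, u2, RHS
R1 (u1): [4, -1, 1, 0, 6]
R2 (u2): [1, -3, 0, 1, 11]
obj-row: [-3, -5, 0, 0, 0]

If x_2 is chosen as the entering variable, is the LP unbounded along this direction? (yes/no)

yes

Every constraint-row entry in column x_2 is ≤ 0, so increasing x_2 is unbounded.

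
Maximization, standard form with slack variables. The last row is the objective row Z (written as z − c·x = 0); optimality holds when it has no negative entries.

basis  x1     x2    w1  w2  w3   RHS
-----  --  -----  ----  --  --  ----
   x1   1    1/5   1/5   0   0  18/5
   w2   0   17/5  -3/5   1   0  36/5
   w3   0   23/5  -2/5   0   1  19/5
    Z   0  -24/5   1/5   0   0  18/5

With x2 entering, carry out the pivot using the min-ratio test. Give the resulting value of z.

174/23

Ratio test on column x2 — row 1: (18/5)/(1/5) = 18; row 2: (36/5)/(17/5) = 36/17; row 3: (19/5)/(23/5) = 19/23. Minimum is 19/23 at row 3 (w3 leaves); pivot element 23/5.
Pivot on row 3; the Z-row RHS becomes 18/5 − (-24/5)·(19/23) = 174/23.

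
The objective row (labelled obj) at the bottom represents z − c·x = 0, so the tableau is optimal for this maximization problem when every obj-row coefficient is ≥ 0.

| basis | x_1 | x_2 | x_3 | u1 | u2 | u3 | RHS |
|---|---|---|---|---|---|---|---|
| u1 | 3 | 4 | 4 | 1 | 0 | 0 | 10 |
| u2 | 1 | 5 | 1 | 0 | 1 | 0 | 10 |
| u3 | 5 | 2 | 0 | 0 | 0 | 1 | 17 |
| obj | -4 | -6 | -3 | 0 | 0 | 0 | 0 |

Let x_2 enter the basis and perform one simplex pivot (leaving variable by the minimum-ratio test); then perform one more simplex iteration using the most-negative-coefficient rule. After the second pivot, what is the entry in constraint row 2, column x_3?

Ratio test on column x_2 — row 1: 10/4 = 5/2; row 2: 10/5 = 2; row 3: 17/2 = 17/2. Minimum is 2 at row 2 (u2 leaves); pivot element 5.
Divide row 2 by 5; eliminate column x_2 from the other rows.
Second iteration: most negative obj-row entry is -14/5 in column x_1, so x_1 enters.
Ratio test on column x_1 — row 1: 2/(11/5) = 10/11; row 2: 2/(1/5) = 10; row 3: 13/(23/5) = 65/23. Minimum is 10/11 at row 1 (u1 leaves); pivot element 11/5.
Divide row 1 by 11/5; eliminate column x_1 from the other rows.
After both pivots, the entry at constraint row 2, column x_3 is -1/11.

-1/11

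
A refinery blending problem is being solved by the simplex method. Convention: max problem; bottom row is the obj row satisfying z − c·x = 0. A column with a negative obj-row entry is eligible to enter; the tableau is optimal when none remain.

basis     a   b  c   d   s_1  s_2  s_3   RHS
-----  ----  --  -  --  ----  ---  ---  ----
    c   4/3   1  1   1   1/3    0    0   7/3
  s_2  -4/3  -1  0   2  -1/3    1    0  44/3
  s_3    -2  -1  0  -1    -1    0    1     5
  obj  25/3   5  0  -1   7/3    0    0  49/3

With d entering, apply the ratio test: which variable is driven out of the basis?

c

Column d entries and ratios — c: (7/3)/1 = 7/3; s_2: (44/3)/2 = 22/3; s_3: -1 ≤ 0, skip.
Smallest ratio is 7/3 in the row of c, so c leaves.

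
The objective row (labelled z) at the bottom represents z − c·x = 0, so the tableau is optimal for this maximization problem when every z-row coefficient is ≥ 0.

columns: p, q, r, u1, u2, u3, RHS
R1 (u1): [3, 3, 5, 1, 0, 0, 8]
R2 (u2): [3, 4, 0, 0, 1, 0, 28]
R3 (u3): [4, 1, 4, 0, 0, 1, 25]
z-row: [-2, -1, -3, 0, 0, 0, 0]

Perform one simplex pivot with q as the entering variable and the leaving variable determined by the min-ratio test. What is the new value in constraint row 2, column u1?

-4/3

Ratio test on column q — row 1: 8/3 = 8/3; row 2: 28/4 = 7; row 3: 25/1 = 25. Minimum is 8/3 at row 1 (u1 leaves); pivot element 3.
Divide row 1 by 3; eliminate column q from the other rows.
Row 2 update in column u1: 0 − 4·(1/3) = -4/3.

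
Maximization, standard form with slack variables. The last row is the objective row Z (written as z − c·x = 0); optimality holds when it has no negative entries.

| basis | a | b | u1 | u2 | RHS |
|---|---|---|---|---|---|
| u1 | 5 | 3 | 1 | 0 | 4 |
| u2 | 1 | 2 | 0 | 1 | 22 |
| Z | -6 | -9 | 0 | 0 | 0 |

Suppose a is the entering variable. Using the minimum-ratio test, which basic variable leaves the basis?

u1

Column a entries and ratios — u1: 4/5 = 4/5; u2: 22/1 = 22.
Smallest ratio is 4/5 in the row of u1, so u1 leaves.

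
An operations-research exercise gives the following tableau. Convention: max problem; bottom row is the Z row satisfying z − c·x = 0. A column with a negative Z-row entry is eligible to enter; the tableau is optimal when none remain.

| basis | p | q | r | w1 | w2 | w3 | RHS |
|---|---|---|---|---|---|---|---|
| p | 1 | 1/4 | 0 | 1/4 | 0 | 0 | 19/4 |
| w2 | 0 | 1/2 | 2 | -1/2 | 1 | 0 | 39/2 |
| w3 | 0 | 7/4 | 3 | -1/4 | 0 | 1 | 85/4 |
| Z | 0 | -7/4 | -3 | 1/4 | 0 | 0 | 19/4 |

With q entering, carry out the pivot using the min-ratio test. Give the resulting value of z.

Ratio test on column q — row 1: (19/4)/(1/4) = 19; row 2: (39/2)/(1/2) = 39; row 3: (85/4)/(7/4) = 85/7. Minimum is 85/7 at row 3 (w3 leaves); pivot element 7/4.
Pivot on row 3; the Z-row RHS becomes 19/4 − (-7/4)·(85/7) = 26.

26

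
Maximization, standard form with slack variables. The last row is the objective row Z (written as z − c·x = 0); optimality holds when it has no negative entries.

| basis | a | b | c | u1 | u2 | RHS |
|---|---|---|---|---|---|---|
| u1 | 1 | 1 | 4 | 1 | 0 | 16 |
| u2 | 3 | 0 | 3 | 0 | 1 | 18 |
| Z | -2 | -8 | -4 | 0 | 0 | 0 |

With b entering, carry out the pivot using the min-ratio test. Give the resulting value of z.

Ratio test on column b — row 1: 16/1 = 16; row 2: entry 0 ≤ 0. Minimum is 16 at row 1 (u1 leaves); pivot element 1.
Pivot on row 1; the Z-row RHS becomes 0 − (-8)·16 = 128.

128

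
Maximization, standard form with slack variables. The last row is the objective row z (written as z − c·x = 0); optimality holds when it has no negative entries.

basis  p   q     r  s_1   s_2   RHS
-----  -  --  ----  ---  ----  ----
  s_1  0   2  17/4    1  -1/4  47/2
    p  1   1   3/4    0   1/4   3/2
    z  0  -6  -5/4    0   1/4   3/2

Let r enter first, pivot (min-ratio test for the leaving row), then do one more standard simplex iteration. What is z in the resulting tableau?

21/2

Ratio test on column r — row 1: (47/2)/(17/4) = 94/17; row 2: (3/2)/(3/4) = 2. Minimum is 2 at row 2 (p leaves); pivot element 3/4.
Pivot on row 2; the z-row RHS becomes 3/2 − (-5/4)·2 = 4.
Next entering variable (most negative z-row entry -13/3): q.
Ratio test on column q — row 1: entry -11/3 ≤ 0; row 2: 2/(4/3) = 3/2. Minimum is 3/2 at row 2 (r leaves); pivot element 4/3.
After the second pivot the z-row RHS is 4 − (-13/3)·(3/2) = 21/2.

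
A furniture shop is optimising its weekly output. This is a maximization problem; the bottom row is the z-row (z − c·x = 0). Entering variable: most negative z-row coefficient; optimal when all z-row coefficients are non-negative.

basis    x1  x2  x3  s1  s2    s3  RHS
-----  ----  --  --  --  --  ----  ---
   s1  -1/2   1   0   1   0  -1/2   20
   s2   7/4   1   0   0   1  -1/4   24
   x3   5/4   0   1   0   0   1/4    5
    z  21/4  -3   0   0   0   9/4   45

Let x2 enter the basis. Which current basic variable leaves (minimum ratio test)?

s1

Column x2 entries and ratios — s1: 20/1 = 20; s2: 24/1 = 24; x3: 0 ≤ 0, skip.
Smallest ratio is 20 in the row of s1, so s1 leaves.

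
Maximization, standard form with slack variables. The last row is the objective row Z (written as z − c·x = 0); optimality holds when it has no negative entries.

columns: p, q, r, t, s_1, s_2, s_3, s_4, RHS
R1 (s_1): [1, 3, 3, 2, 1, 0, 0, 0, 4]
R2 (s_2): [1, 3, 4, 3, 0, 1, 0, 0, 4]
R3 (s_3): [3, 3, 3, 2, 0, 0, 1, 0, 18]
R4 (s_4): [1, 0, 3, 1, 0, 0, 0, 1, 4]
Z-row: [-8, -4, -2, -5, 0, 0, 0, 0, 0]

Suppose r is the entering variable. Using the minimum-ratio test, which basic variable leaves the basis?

Column r entries and ratios — s_1: 4/3 = 4/3; s_2: 4/4 = 1; s_3: 18/3 = 6; s_4: 4/3 = 4/3.
Smallest ratio is 1 in the row of s_2, so s_2 leaves.

s_2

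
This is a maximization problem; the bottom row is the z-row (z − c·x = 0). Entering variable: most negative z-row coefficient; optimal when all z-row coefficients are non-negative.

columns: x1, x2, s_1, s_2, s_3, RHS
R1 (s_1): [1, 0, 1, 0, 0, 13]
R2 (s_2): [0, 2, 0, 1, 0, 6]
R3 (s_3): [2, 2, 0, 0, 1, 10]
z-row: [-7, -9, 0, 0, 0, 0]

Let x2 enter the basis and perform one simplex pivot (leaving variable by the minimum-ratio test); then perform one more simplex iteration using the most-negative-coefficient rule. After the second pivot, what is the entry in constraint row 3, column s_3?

1/2

Ratio test on column x2 — row 1: entry 0 ≤ 0; row 2: 6/2 = 3; row 3: 10/2 = 5. Minimum is 3 at row 2 (s_2 leaves); pivot element 2.
Divide row 2 by 2; eliminate column x2 from the other rows.
Second iteration: most negative z-row entry is -7 in column x1, so x1 enters.
Ratio test on column x1 — row 1: 13/1 = 13; row 2: entry 0 ≤ 0; row 3: 4/2 = 2. Minimum is 2 at row 3 (s_3 leaves); pivot element 2.
Divide row 3 by 2; eliminate column x1 from the other rows.
After both pivots, the entry at constraint row 3, column s_3 is 1/2.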